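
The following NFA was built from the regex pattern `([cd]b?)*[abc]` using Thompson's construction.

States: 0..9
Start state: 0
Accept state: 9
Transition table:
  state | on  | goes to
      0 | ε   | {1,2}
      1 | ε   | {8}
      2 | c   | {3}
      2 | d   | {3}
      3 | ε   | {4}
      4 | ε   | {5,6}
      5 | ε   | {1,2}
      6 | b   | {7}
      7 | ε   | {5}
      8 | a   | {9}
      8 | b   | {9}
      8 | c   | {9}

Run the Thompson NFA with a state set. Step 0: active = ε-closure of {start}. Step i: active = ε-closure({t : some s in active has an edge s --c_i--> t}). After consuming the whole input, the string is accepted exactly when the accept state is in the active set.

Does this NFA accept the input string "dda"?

start: ε-closure({0}) = {0,1,2,8}
'd' @ 1: {1,2,3,4,5,6,8}
'd' @ 2: {1,2,3,4,5,6,8}
'a' @ 3: {9}  [accepting]
final: {9}; accept 9 in set

Answer: ACCEPT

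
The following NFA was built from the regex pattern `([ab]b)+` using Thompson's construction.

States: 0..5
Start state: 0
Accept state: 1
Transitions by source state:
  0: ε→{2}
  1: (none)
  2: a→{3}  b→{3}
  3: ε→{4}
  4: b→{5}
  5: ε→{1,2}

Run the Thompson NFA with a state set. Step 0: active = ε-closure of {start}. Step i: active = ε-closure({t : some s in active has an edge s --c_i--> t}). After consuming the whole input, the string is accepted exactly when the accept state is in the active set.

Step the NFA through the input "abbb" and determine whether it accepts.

Answer: ACCEPT

Steps:
S₀ = ε-closure({0}) = {0,2}
'a' @ 1: {3,4}
'b' @ 2: {1,2,5}  [accepting]
'b' @ 3: {3,4}
'b' @ 4: {1,2,5}  [accepting]
final: {1,2,5}; accept 1 in set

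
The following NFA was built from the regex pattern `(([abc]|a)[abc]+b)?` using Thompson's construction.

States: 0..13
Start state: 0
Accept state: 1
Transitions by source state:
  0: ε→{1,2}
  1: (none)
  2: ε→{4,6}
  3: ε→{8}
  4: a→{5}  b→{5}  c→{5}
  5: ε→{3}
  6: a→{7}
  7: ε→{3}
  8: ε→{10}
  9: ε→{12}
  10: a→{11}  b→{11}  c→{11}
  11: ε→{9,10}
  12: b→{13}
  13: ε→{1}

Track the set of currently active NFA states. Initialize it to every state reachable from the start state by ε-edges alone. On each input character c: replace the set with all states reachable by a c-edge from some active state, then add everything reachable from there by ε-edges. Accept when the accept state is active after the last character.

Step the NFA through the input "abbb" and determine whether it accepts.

start: ε-closure({0}) = {0,1,2,4,6}
'a' @ 1: {3,5,7,8,10}
'b' @ 2: {9,10,11,12}
'b' @ 3: {1,9,10,11,12,13}  [accepting]
'b' @ 4: {1,9,10,11,12,13}  [accepting]
after full input: {1,9,10,11,12,13}  (accept=1 in)

Answer: ACCEPT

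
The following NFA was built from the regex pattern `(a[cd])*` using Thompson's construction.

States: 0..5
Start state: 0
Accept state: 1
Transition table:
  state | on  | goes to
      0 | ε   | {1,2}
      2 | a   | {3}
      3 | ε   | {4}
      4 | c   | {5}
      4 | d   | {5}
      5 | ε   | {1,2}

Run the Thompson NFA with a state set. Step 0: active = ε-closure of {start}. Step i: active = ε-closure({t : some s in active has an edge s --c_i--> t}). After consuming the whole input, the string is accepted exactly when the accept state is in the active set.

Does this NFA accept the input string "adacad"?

Answer: ACCEPT

Steps:
initial (ε-close {0}): {0,1,2}
'a' @ 1: {3,4}
'd' @ 2: {1,2,5}  ✓accept
'a' @ 3: {3,4}
'c' @ 4: {1,2,5}  ✓accept
'a' @ 5: {3,4}
'd' @ 6: {1,2,5}  ✓accept
after full input: {1,2,5}  (accept=1 in)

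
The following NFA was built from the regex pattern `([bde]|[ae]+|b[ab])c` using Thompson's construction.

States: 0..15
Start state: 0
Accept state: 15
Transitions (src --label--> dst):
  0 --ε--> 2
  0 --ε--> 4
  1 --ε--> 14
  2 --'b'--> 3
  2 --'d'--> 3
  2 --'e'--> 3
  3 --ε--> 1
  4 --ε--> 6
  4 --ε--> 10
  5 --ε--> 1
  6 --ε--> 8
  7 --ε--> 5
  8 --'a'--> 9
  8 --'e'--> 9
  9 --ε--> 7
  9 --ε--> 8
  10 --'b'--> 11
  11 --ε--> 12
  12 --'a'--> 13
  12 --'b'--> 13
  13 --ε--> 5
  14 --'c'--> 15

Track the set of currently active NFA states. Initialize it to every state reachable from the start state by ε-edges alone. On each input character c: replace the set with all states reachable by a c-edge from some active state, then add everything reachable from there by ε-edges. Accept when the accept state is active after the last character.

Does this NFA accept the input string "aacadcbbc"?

Answer: REJECT

Trace:
initial (ε-close {0}): {0,2,4,6,8,10}
'a' @ 1: {1,5,7,8,9,14}
'a' @ 2: {1,5,7,8,9,14}
'c' @ 3: {15}  ✓accept
'a' @ 4: {}  — state set empty
rest 'dcbbc' ignored (set empty)
final: {}; accept 15 not in set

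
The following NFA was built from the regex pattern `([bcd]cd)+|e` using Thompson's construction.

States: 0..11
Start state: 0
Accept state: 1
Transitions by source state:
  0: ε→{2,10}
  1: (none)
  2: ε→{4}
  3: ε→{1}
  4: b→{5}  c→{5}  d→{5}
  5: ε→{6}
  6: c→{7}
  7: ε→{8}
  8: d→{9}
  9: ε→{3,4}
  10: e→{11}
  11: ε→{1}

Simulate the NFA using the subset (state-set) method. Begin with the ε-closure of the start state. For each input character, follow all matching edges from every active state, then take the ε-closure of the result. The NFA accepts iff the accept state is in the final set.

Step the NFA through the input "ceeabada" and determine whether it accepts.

Answer: REJECT

Derivation:
S₀ = ε-closure({0}) = {0,2,4,10}
'c' @ 1: {5,6}
'e' @ 2: {}  — state set empty
rest 'eabada' ignored (set empty)
end set {} — state 1 not in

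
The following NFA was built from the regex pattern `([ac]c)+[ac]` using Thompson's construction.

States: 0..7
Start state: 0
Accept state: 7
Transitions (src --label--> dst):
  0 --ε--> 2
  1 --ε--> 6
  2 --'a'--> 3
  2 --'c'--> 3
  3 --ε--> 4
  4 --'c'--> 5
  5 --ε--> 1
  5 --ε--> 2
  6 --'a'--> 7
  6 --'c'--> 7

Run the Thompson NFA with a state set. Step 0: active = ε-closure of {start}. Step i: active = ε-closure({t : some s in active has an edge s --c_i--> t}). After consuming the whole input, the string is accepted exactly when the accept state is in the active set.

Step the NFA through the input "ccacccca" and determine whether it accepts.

Answer: REJECT

Steps:
S₀ = ε-closure({0}) = {0,2}
'c' @ 1: {3,4}
'c' @ 2: {1,2,5,6}
'a' @ 3: {3,4,7}  [accepting]
'c' @ 4: {1,2,5,6}
'c' @ 5: {3,4,7}  [accepting]
'c' @ 6: {1,2,5,6}
'c' @ 7: {3,4,7}  [accepting]
'a' @ 8: {}  — state set empty
after full input: {}  (accept=7 not in)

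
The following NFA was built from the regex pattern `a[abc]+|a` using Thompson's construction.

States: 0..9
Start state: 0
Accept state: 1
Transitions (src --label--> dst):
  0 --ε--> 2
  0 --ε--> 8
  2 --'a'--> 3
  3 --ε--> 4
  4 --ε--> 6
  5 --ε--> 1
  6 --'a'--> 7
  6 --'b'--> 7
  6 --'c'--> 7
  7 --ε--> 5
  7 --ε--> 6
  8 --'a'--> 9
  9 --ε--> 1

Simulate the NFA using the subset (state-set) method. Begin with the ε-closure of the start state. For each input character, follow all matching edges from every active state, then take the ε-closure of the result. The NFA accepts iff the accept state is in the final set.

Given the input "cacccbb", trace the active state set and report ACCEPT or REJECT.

S₀ = ε-closure({0}) = {0,2,8}
'c' @ 1: {}  — no active states
rest 'acccbb' ignored (set empty)
final: {}; accept 1 not in set

Answer: REJECT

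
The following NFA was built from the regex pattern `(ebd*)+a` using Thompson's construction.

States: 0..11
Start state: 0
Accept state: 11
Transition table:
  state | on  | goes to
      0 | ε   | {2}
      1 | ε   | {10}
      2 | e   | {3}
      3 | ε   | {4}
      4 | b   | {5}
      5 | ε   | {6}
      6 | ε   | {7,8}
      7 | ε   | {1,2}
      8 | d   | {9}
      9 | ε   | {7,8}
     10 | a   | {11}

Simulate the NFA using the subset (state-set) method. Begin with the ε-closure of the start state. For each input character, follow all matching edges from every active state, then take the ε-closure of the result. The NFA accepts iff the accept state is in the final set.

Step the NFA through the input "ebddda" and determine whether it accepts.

S₀ = ε-closure({0}) = {0,2}
'e' @ 1: {3,4}
'b' @ 2: {1,2,5,6,7,8,10}
'd' @ 3: {1,2,7,8,9,10}
'd' @ 4: {1,2,7,8,9,10}
'd' @ 5: {1,2,7,8,9,10}
'a' @ 6: {11}  [accepting]
final: {11}; accept 11 in set

Answer: ACCEPT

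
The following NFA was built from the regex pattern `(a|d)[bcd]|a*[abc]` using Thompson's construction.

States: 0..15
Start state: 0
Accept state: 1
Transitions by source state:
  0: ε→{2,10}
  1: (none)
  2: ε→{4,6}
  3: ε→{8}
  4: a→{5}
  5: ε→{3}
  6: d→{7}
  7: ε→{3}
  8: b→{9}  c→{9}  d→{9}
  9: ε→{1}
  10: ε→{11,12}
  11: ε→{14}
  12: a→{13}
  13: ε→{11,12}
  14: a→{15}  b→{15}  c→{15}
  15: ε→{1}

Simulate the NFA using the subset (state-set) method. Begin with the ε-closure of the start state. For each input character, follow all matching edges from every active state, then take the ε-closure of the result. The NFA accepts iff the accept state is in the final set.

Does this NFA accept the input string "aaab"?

initial (ε-close {0}): {0,2,4,6,10,11,12,14}
'a' @ 1: {1,3,5,8,11,12,13,14,15}  [accepting]
'a' @ 2: {1,11,12,13,14,15}  [accepting]
'a' @ 3: {1,11,12,13,14,15}  [accepting]
'b' @ 4: {1,15}  [accepting]
end set {1,15} — state 1 in

Answer: ACCEPT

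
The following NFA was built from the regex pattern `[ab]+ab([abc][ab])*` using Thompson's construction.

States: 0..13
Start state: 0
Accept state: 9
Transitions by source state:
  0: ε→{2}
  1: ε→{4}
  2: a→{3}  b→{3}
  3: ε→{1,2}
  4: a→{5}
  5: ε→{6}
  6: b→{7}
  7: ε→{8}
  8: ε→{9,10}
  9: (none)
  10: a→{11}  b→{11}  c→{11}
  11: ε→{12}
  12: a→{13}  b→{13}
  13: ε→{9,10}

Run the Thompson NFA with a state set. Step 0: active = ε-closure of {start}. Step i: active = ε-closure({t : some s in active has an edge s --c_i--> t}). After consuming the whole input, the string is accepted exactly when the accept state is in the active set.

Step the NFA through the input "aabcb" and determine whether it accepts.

initial (ε-close {0}): {0,2}
'a' @ 1: {1,2,3,4}
'a' @ 2: {1,2,3,4,5,6}
'b' @ 3: {1,2,3,4,7,8,9,10}  ✓accept
'c' @ 4: {11,12}
'b' @ 5: {9,10,13}  ✓accept
final: {9,10,13}; accept 9 in set

Answer: ACCEPT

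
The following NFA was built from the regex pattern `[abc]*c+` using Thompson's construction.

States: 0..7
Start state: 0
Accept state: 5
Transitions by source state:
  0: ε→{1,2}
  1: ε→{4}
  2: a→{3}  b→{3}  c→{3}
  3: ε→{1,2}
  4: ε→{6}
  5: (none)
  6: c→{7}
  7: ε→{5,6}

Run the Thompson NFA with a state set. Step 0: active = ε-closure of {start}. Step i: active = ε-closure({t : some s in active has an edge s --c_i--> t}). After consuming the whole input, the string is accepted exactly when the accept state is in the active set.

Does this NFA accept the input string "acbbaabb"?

start: ε-closure({0}) = {0,1,2,4,6}
'a' @ 1: {1,2,3,4,6}
'c' @ 2: {1,2,3,4,5,6,7}  [accepting]
'b' @ 3: {1,2,3,4,6}
'b' @ 4: {1,2,3,4,6}
'a' @ 5: {1,2,3,4,6}
'a' @ 6: {1,2,3,4,6}
'b' @ 7: {1,2,3,4,6}
'b' @ 8: {1,2,3,4,6}
final: {1,2,3,4,6}; accept 5 not in set

Answer: REJECT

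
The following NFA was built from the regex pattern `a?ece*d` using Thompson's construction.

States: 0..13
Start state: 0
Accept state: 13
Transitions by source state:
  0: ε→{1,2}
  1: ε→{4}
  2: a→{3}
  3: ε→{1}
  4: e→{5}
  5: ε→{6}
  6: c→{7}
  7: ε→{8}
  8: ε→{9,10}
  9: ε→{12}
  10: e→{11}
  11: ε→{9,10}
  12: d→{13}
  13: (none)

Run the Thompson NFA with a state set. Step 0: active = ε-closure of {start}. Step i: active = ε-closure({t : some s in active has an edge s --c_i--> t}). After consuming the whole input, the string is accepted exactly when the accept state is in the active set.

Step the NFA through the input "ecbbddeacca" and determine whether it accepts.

S₀ = ε-closure({0}) = {0,1,2,4}
'e' @ 1: {5,6}
'c' @ 2: {7,8,9,10,12}
'b' @ 3: {}  — dead — no transitions
rest 'bddeacca' ignored (set empty)
final: {}; accept 13 not in set

Answer: REJECT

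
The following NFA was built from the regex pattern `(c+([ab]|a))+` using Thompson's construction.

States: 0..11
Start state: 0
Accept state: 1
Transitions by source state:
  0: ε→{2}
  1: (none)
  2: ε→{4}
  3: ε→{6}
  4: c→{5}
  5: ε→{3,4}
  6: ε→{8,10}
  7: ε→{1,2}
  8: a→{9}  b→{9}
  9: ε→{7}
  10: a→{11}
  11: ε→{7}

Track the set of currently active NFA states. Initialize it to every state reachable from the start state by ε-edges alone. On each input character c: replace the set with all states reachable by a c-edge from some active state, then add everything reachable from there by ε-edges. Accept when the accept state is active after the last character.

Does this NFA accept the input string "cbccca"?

Answer: ACCEPT

Trace:
start: ε-closure({0}) = {0,2,4}
'c' @ 1: {3,4,5,6,8,10}
'b' @ 2: {1,2,4,7,9}  (accept∈set)
'c' @ 3: {3,4,5,6,8,10}
'c' @ 4: {3,4,5,6,8,10}
'c' @ 5: {3,4,5,6,8,10}
'a' @ 6: {1,2,4,7,9,11}  (accept∈set)
final: {1,2,4,7,9,11}; accept 1 in set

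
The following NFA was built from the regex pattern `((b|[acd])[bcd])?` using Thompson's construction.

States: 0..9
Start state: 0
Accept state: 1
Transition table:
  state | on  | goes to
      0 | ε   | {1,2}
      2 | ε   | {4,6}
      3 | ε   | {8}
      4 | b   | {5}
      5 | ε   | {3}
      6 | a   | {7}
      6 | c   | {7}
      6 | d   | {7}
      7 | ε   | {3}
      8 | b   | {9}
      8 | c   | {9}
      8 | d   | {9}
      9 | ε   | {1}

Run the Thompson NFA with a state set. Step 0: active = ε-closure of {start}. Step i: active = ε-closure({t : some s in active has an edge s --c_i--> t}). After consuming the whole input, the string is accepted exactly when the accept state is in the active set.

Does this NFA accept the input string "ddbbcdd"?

initial (ε-close {0}): {0,1,2,4,6}
'd' @ 1: {3,7,8}
'd' @ 2: {1,9}  [accepting]
'b' @ 3: {}  — no active states
rest 'bcdd' ignored (set empty)
end set {} — state 1 not in

Answer: REJECT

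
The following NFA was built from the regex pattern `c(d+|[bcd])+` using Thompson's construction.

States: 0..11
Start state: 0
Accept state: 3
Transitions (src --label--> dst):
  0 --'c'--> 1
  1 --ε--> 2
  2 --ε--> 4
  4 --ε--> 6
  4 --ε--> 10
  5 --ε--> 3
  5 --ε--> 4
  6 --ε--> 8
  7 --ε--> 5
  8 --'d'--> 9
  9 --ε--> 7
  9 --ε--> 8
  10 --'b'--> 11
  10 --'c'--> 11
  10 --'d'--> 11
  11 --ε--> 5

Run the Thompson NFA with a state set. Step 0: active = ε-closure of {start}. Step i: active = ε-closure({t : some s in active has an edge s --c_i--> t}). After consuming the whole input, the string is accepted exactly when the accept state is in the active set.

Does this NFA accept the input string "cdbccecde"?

start: ε-closure({0}) = {0}
'c' @ 1: {1,2,4,6,8,10}
'd' @ 2: {3,4,5,6,7,8,9,10,11}  ✓accept
'b' @ 3: {3,4,5,6,8,10,11}  ✓accept
'c' @ 4: {3,4,5,6,8,10,11}  ✓accept
'c' @ 5: {3,4,5,6,8,10,11}  ✓accept
'e' @ 6: {}  — state set empty
rest 'cde' ignored (set empty)
after full input: {}  (accept=3 not in)

Answer: REJECT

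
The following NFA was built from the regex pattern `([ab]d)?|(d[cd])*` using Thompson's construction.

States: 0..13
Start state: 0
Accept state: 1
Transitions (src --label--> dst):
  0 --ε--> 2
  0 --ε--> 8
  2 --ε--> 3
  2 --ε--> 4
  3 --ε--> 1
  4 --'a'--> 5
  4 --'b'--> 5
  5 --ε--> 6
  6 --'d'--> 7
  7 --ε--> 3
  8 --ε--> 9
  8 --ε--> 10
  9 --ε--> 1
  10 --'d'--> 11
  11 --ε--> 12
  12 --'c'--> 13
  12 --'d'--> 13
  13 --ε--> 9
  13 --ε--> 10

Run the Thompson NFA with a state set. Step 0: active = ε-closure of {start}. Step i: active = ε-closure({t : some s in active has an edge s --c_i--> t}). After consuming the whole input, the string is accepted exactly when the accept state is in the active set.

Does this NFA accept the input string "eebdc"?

S₀ = ε-closure({0}) = {0,1,2,3,4,8,9,10}
'e' @ 1: {}  — no active states
rest 'ebdc' ignored (set empty)
end set {} — state 1 not in

Answer: REJECT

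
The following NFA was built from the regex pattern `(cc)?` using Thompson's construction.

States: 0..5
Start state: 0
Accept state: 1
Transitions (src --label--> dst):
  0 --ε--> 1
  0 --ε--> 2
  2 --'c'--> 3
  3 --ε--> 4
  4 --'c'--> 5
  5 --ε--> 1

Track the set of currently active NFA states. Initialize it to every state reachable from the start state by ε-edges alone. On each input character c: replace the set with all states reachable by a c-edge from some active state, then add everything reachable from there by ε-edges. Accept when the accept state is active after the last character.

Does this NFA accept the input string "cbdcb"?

start: ε-closure({0}) = {0,1,2}
'c' @ 1: {3,4}
'b' @ 2: {}  — state set empty
rest 'dcb' ignored (set empty)
after full input: {}  (accept=1 not in)

Answer: REJECT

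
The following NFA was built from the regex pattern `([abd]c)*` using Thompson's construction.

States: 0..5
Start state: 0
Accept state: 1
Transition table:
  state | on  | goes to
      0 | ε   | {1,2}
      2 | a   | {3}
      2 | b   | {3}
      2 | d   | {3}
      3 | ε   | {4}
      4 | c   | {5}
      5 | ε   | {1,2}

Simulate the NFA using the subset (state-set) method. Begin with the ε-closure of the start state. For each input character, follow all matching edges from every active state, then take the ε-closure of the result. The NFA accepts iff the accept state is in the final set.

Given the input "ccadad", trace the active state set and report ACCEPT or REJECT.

Answer: REJECT

Derivation:
start: ε-closure({0}) = {0,1,2}
'c' @ 1: {}  — no active states
rest 'cadad' ignored (set empty)
end set {} — state 1 not in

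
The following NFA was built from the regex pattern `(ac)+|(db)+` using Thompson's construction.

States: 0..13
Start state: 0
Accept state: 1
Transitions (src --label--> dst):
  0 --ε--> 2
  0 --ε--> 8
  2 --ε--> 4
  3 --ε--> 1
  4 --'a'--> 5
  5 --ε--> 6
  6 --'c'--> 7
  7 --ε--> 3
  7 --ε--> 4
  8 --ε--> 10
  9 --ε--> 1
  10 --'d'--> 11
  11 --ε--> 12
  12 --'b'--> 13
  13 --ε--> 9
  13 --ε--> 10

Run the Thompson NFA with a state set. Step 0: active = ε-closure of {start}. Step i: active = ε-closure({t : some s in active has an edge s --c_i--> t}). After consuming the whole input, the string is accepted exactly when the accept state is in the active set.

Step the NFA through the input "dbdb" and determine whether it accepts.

initial (ε-close {0}): {0,2,4,8,10}
'd' @ 1: {11,12}
'b' @ 2: {1,9,10,13}  (accept∈set)
'd' @ 3: {11,12}
'b' @ 4: {1,9,10,13}  (accept∈set)
end set {1,9,10,13} — state 1 in

Answer: ACCEPT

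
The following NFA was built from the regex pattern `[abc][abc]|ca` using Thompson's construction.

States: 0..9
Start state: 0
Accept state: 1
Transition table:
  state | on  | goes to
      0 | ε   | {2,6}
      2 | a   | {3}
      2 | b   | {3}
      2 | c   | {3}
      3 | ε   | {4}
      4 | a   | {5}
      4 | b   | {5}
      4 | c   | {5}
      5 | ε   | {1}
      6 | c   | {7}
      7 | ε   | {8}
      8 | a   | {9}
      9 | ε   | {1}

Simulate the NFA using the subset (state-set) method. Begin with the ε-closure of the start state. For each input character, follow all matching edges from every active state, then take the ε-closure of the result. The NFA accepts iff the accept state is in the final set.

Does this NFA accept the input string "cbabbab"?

Answer: REJECT

Steps:
initial (ε-close {0}): {0,2,6}
'c' @ 1: {3,4,7,8}
'b' @ 2: {1,5}  (accept∈set)
'a' @ 3: {}  — dead — no transitions
rest 'bbab' ignored (set empty)
end set {} — state 1 not in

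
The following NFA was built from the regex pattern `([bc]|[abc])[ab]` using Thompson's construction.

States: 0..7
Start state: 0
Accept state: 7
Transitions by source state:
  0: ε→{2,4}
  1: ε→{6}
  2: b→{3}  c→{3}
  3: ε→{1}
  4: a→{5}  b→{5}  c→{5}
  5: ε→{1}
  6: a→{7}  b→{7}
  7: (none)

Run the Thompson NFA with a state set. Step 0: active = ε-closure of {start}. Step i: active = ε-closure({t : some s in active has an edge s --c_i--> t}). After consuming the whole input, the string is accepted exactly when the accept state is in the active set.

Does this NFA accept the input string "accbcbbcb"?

start: ε-closure({0}) = {0,2,4}
'a' @ 1: {1,5,6}
'c' @ 2: {}  — state set empty
rest 'cbcbbcb' ignored (set empty)
end set {} — state 7 not in

Answer: REJECT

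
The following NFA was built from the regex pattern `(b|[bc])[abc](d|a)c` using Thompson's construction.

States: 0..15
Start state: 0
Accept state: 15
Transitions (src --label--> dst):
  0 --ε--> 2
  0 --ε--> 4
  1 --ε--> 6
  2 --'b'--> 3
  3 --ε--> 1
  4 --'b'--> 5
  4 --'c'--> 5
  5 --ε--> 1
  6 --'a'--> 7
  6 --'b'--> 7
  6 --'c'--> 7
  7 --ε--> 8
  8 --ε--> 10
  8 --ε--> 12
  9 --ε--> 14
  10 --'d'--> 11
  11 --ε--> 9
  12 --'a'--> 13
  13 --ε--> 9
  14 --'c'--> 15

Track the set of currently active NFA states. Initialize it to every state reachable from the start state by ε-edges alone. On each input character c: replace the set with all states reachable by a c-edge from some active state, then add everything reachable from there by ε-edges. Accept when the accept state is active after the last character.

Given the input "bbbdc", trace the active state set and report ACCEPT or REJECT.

Answer: REJECT

Derivation:
initial (ε-close {0}): {0,2,4}
'b' @ 1: {1,3,5,6}
'b' @ 2: {7,8,10,12}
'b' @ 3: {}  — state set empty
rest 'dc' ignored (set empty)
end set {} — state 15 not in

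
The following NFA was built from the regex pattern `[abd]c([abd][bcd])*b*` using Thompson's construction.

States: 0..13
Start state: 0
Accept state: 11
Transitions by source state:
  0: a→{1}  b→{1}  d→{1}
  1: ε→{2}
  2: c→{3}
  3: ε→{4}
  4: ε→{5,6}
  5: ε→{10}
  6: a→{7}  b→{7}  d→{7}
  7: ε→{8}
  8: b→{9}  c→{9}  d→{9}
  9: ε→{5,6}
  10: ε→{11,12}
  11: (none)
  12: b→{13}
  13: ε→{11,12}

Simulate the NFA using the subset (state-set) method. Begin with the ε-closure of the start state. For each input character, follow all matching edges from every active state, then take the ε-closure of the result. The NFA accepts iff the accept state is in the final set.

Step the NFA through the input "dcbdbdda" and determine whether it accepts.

initial (ε-close {0}): {0}
'd' @ 1: {1,2}
'c' @ 2: {3,4,5,6,10,11,12}  (accept∈set)
'b' @ 3: {7,8,11,12,13}  (accept∈set)
'd' @ 4: {5,6,9,10,11,12}  (accept∈set)
'b' @ 5: {7,8,11,12,13}  (accept∈set)
'd' @ 6: {5,6,9,10,11,12}  (accept∈set)
'd' @ 7: {7,8}
'a' @ 8: {}  — no active states
end set {} — state 11 not in

Answer: REJECT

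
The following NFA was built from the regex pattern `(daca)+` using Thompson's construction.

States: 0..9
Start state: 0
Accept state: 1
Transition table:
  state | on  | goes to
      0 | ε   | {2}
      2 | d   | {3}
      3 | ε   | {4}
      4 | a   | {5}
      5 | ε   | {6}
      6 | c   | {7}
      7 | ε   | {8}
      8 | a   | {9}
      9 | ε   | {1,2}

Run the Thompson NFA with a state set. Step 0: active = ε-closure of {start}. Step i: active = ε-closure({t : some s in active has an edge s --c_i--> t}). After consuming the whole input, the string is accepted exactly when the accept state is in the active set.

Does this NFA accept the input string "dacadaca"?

initial (ε-close {0}): {0,2}
'd' @ 1: {3,4}
'a' @ 2: {5,6}
'c' @ 3: {7,8}
'a' @ 4: {1,2,9}  (accept∈set)
'd' @ 5: {3,4}
'a' @ 6: {5,6}
'c' @ 7: {7,8}
'a' @ 8: {1,2,9}  (accept∈set)
final: {1,2,9}; accept 1 in set

Answer: ACCEPT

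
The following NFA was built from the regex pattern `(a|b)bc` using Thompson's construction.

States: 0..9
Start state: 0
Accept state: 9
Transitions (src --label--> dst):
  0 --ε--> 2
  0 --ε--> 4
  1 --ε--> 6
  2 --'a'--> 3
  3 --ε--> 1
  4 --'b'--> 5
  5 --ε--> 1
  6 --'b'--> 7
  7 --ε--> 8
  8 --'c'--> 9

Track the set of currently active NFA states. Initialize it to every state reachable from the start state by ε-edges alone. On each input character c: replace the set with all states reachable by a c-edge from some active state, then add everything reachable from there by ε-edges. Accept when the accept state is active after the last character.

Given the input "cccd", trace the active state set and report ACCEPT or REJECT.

initial (ε-close {0}): {0,2,4}
'c' @ 1: {}  — no active states
rest 'ccd' ignored (set empty)
final: {}; accept 9 not in set

Answer: REJECT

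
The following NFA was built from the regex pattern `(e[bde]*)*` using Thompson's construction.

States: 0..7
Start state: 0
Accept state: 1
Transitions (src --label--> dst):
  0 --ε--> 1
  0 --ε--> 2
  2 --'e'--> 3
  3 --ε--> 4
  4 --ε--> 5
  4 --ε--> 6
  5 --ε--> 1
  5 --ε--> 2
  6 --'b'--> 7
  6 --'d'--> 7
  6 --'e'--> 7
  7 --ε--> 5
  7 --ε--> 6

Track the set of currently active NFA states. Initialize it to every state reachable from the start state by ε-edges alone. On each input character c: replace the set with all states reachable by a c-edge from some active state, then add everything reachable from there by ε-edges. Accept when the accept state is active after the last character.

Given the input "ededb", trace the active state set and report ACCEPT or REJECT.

start: ε-closure({0}) = {0,1,2}
'e' @ 1: {1,2,3,4,5,6}  ✓accept
'd' @ 2: {1,2,5,6,7}  ✓accept
'e' @ 3: {1,2,3,4,5,6,7}  ✓accept
'd' @ 4: {1,2,5,6,7}  ✓accept
'b' @ 5: {1,2,5,6,7}  ✓accept
after full input: {1,2,5,6,7}  (accept=1 in)

Answer: ACCEPT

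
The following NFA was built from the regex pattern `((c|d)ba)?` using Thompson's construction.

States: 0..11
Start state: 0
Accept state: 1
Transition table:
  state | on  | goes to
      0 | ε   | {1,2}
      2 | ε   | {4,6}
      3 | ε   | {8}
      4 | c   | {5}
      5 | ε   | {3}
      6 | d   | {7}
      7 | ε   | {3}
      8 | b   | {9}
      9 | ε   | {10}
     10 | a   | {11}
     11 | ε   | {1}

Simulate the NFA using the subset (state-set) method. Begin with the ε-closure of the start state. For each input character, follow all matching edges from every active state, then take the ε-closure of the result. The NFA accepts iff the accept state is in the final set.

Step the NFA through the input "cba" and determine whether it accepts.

initial (ε-close {0}): {0,1,2,4,6}
'c' @ 1: {3,5,8}
'b' @ 2: {9,10}
'a' @ 3: {1,11}  (accept∈set)
final: {1,11}; accept 1 in set

Answer: ACCEPT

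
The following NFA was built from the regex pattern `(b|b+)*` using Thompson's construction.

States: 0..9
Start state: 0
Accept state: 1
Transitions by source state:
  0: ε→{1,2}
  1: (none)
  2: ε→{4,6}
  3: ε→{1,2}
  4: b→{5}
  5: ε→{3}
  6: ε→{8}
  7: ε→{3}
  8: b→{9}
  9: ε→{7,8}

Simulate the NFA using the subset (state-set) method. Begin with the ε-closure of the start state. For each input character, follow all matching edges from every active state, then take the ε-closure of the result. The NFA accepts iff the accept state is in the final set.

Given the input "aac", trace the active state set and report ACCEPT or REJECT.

initial (ε-close {0}): {0,1,2,4,6,8}
'a' @ 1: {}  — no active states
rest 'ac' ignored (set empty)
end set {} — state 1 not in

Answer: REJECT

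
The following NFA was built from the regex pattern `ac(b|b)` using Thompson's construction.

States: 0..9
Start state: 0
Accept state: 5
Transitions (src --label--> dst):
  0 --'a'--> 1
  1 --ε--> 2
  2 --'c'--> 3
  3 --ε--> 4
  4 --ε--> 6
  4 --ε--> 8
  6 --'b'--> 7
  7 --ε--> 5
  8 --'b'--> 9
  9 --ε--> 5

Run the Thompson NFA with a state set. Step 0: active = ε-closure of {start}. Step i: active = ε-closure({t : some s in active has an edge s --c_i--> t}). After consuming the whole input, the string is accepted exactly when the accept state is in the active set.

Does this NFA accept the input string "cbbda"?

S₀ = ε-closure({0}) = {0}
'c' @ 1: {}  — dead — no transitions
rest 'bbda' ignored (set empty)
after full input: {}  (accept=5 not in)

Answer: REJECT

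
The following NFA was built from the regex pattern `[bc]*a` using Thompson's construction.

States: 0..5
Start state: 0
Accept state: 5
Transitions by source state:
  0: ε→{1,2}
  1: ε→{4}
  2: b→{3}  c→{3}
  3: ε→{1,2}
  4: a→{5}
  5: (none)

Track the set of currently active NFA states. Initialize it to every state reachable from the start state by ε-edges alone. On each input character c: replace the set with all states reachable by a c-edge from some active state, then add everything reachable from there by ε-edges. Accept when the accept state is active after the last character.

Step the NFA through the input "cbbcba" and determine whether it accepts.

Answer: ACCEPT

Derivation:
initial (ε-close {0}): {0,1,2,4}
'c' @ 1: {1,2,3,4}
'b' @ 2: {1,2,3,4}
'b' @ 3: {1,2,3,4}
'c' @ 4: {1,2,3,4}
'b' @ 5: {1,2,3,4}
'a' @ 6: {5}  [accepting]
final: {5}; accept 5 in set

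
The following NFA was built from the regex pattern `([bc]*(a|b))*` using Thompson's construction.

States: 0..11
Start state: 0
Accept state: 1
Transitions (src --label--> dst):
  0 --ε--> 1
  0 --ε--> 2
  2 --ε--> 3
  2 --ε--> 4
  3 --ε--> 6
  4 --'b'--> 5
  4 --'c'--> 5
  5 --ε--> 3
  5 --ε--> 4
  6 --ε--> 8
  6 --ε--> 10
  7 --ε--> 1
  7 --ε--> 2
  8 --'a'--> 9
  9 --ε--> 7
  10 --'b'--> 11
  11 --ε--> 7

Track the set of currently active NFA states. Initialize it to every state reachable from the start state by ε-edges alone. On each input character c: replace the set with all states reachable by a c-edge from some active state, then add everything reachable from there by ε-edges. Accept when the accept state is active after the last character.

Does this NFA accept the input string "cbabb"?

S₀ = ε-closure({0}) = {0,1,2,3,4,6,8,10}
'c' @ 1: {3,4,5,6,8,10}
'b' @ 2: {1,2,3,4,5,6,7,8,10,11}  [accepting]
'a' @ 3: {1,2,3,4,6,7,8,9,10}  [accepting]
'b' @ 4: {1,2,3,4,5,6,7,8,10,11}  [accepting]
'b' @ 5: {1,2,3,4,5,6,7,8,10,11}  [accepting]
final: {1,2,3,4,5,6,7,8,10,11}; accept 1 in set

Answer: ACCEPT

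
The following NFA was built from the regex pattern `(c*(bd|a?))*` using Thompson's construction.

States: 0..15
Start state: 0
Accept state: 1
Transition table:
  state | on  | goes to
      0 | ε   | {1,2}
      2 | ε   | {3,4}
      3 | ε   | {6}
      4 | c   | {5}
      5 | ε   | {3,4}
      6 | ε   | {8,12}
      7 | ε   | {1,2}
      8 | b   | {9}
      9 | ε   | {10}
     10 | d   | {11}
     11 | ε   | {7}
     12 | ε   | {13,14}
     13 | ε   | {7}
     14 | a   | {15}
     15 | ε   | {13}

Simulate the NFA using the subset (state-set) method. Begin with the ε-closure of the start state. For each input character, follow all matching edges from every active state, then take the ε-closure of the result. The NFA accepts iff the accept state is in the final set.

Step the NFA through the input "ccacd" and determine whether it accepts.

Answer: REJECT

Steps:
start: ε-closure({0}) = {0,1,2,3,4,6,7,8,12,13,14}
'c' @ 1: {1,2,3,4,5,6,7,8,12,13,14}  ✓accept
'c' @ 2: {1,2,3,4,5,6,7,8,12,13,14}  ✓accept
'a' @ 3: {1,2,3,4,6,7,8,12,13,14,15}  ✓accept
'c' @ 4: {1,2,3,4,5,6,7,8,12,13,14}  ✓accept
'd' @ 5: {}  — no active states
end set {} — state 1 not in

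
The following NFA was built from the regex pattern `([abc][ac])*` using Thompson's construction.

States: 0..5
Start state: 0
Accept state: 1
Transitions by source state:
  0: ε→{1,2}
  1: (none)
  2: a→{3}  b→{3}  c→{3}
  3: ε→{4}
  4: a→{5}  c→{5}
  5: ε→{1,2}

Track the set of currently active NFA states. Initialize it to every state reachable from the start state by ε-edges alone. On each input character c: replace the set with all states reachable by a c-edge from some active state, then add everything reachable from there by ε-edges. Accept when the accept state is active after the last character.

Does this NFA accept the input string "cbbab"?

initial (ε-close {0}): {0,1,2}
'c' @ 1: {3,4}
'b' @ 2: {}  — state set empty
rest 'bab' ignored (set empty)
final: {}; accept 1 not in set

Answer: REJECT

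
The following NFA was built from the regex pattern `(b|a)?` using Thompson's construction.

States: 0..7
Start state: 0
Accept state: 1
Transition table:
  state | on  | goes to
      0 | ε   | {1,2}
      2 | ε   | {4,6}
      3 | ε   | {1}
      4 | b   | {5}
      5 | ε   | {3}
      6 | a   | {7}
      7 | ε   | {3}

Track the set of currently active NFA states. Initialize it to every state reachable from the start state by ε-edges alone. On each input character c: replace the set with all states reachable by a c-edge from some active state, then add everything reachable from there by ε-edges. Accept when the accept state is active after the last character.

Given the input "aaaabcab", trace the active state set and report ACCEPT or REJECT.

S₀ = ε-closure({0}) = {0,1,2,4,6}
'a' @ 1: {1,3,7}  (accept∈set)
'a' @ 2: {}  — state set empty
rest 'aabcab' ignored (set empty)
end set {} — state 1 not in

Answer: REJECT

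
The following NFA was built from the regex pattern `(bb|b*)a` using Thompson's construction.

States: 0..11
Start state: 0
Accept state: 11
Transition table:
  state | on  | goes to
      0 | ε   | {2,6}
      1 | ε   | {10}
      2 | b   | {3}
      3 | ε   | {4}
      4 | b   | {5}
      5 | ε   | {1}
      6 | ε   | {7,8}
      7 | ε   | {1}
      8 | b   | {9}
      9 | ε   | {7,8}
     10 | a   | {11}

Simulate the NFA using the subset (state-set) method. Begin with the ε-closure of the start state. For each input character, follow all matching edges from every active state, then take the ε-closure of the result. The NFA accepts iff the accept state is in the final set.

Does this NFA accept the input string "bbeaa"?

Answer: REJECT

Derivation:
start: ε-closure({0}) = {0,1,2,6,7,8,10}
'b' @ 1: {1,3,4,7,8,9,10}
'b' @ 2: {1,5,7,8,9,10}
'e' @ 3: {}  — no active states
rest 'aa' ignored (set empty)
after full input: {}  (accept=11 not in)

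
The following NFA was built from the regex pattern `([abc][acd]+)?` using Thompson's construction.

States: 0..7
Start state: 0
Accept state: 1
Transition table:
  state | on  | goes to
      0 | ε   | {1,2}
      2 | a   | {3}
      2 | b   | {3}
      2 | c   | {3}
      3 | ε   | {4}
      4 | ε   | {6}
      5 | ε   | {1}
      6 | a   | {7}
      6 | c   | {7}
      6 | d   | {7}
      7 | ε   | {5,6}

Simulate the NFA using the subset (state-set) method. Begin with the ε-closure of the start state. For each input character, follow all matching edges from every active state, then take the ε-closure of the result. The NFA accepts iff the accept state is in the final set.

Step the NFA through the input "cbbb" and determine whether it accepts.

Answer: REJECT

Steps:
initial (ε-close {0}): {0,1,2}
'c' @ 1: {3,4,6}
'b' @ 2: {}  — no active states
rest 'bb' ignored (set empty)
after full input: {}  (accept=1 not in)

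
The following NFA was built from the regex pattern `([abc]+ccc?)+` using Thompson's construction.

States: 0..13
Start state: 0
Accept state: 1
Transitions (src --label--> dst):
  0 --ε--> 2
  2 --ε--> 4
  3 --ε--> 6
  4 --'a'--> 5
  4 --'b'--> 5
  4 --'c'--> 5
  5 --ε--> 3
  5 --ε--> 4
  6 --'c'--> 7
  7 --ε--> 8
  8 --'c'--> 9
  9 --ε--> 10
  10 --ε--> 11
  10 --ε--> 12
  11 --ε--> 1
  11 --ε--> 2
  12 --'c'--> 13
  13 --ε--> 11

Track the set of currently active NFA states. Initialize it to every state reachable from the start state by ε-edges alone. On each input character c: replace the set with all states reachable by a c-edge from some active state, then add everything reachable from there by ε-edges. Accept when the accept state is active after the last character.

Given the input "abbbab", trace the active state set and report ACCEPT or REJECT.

initial (ε-close {0}): {0,2,4}
'a' @ 1: {3,4,5,6}
'b' @ 2: {3,4,5,6}
'b' @ 3: {3,4,5,6}
'b' @ 4: {3,4,5,6}
'a' @ 5: {3,4,5,6}
'b' @ 6: {3,4,5,6}
after full input: {3,4,5,6}  (accept=1 not in)

Answer: REJECT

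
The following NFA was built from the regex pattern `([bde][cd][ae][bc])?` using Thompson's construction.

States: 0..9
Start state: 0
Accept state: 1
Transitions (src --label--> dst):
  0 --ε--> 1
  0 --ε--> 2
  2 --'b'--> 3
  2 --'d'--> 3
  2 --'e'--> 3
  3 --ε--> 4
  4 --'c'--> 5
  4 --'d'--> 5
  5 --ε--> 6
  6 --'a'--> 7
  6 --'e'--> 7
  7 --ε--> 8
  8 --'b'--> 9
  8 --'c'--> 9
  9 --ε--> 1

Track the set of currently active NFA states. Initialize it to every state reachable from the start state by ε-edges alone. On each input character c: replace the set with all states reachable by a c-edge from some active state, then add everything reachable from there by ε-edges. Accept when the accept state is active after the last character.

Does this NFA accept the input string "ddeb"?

Answer: ACCEPT

Trace:
start: ε-closure({0}) = {0,1,2}
'd' @ 1: {3,4}
'd' @ 2: {5,6}
'e' @ 3: {7,8}
'b' @ 4: {1,9}  ✓accept
end set {1,9} — state 1 in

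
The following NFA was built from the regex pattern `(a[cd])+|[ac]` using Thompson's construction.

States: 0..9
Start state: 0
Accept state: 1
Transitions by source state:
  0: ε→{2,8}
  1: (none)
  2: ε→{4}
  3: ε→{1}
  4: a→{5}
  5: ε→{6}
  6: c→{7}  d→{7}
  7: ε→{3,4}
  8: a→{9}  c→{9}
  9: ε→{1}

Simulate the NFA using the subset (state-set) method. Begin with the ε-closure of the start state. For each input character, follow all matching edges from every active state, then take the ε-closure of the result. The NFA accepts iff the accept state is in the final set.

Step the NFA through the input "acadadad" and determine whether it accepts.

S₀ = ε-closure({0}) = {0,2,4,8}
'a' @ 1: {1,5,6,9}  (accept∈set)
'c' @ 2: {1,3,4,7}  (accept∈set)
'a' @ 3: {5,6}
'd' @ 4: {1,3,4,7}  (accept∈set)
'a' @ 5: {5,6}
'd' @ 6: {1,3,4,7}  (accept∈set)
'a' @ 7: {5,6}
'd' @ 8: {1,3,4,7}  (accept∈set)
end set {1,3,4,7} — state 1 in

Answer: ACCEPT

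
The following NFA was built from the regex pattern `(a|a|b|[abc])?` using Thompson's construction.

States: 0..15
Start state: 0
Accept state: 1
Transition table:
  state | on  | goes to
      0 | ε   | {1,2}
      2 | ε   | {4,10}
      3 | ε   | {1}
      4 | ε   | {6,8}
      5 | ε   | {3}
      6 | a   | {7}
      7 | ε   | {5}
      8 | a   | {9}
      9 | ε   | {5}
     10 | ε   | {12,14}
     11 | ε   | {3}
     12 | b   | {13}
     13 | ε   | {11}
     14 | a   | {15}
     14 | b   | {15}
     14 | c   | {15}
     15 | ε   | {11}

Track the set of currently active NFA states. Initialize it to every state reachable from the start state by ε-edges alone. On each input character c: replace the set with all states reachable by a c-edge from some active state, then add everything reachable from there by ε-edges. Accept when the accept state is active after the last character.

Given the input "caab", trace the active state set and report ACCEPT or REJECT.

Answer: REJECT

Derivation:
start: ε-closure({0}) = {0,1,2,4,6,8,10,12,14}
'c' @ 1: {1,3,11,15}  [accepting]
'a' @ 2: {}  — no active states
rest 'ab' ignored (set empty)
after full input: {}  (accept=1 not in)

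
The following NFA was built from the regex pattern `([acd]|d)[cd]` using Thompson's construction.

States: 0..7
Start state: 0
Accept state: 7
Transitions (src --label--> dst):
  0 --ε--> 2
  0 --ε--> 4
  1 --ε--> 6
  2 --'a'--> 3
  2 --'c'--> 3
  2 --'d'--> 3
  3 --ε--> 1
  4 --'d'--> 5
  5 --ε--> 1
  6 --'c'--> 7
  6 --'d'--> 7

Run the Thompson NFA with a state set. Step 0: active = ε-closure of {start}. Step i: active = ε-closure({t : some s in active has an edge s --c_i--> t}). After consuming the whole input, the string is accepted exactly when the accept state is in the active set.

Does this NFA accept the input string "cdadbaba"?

S₀ = ε-closure({0}) = {0,2,4}
'c' @ 1: {1,3,6}
'd' @ 2: {7}  (accept∈set)
'a' @ 3: {}  — dead — no transitions
rest 'dbaba' ignored (set empty)
after full input: {}  (accept=7 not in)

Answer: REJECT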